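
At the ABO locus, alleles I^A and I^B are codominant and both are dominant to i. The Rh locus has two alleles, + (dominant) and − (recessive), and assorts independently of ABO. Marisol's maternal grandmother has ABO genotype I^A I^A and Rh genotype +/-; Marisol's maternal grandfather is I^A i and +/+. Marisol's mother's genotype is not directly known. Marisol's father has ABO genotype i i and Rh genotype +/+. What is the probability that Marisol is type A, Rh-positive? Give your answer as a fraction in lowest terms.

Marisol's mother's ABO genotype from I^A I^A × I^A i: 1/2 I^A I^A, 1/2 I^A i.
Crossing each possibility with the father i i and summing P(type A): 1/2·1 + 1/2·1/2 = 3/4.
Similarly for Rh via the mother's Rh distribution: P(Rh+) = 1.
Independent loci: 3/4 × 1 = 3/4.

3/4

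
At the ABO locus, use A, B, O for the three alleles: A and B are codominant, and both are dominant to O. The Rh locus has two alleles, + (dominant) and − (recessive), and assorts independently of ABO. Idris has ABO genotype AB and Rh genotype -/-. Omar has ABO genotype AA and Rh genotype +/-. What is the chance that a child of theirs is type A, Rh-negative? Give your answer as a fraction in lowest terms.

1/4

ABO cross AB × AA → offspring phenotypes: 1/2 A, 1/2 AB.
Rh cross -/- × +/- → 1/2 Rh+, 1/2 Rh-.
Independent loci: P(type A, Rh-negative) = 1/2 × 1/2 = 1/4.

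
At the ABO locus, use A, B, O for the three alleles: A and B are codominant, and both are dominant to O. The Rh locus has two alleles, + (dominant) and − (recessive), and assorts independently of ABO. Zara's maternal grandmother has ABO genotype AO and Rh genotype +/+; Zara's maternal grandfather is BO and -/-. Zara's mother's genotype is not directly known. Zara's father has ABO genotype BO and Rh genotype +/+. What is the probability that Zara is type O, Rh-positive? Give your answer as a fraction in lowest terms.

Zara's mother's ABO genotype from AO × BO: 1/4 AB, 1/4 AO, 1/4 BO, 1/4 OO.
Crossing each possibility with the father BO and summing P(type O): 1/4·0 + 1/4·1/4 + 1/4·1/4 + 1/4·1/2 = 1/4.
Similarly for Rh via the mother's Rh distribution: P(Rh+) = 1.
Independent loci: 1/4 × 1 = 1/4.

1/4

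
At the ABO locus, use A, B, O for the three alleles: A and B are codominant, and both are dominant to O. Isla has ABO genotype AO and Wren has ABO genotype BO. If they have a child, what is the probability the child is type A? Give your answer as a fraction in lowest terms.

1/4

ABO cross AO × BO → offspring phenotypes: 1/4 O, 1/4 A, 1/4 B, 1/4 AB.
So P(type A) = 1/4.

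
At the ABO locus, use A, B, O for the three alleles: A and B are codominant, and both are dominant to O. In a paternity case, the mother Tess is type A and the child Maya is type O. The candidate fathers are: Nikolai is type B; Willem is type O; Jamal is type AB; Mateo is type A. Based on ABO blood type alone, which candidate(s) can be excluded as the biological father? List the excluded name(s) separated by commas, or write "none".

Jamal

A candidate is excluded only if no genotype consistent with his phenotype could produce a type O child with a type A mother.
Jamal (type AB): no genotype consistent with that phenotype can produce a type-O child with a type-A mother.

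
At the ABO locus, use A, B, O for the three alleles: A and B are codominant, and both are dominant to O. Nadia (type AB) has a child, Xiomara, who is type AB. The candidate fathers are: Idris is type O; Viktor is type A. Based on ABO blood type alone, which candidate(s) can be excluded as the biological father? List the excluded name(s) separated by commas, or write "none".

Idris

A candidate is excluded only if no genotype consistent with his phenotype could produce a type AB child with a type AB mother.
Idris (type O): no genotype consistent with that phenotype can produce a type-AB child with a type-AB mother.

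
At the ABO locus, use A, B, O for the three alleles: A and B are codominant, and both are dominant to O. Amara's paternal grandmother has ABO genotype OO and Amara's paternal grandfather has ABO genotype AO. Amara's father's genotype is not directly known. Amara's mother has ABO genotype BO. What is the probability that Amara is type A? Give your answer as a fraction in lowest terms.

Amara's father's ABO genotype from OO × AO: 1/2 AO, 1/2 OO.
Crossing each possibility with the mother BO and summing P(type A): 1/2·1/4 + 1/2·0 = 1/8.

1/8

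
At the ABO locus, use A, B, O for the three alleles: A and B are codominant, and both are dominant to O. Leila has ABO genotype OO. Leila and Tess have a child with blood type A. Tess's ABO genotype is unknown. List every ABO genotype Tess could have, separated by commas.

AA, AB, AO

For each candidate genotype of Tess, check whether crossing it with OO can produce every observed child phenotype.
  AA → possible child types {A} ✓
  AB → possible child types {A, B} ✓
  AO → possible child types {O, A} ✓
  BB → possible child types {B} ✗
  BO → possible child types {O, B} ✗
  OO → possible child types {O} ✗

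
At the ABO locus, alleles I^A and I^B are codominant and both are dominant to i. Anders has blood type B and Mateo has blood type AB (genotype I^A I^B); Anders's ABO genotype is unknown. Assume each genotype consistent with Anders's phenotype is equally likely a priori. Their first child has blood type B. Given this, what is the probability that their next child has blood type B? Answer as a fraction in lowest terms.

Possible genotypes: Anders ∈ {I^B I^B, I^B i}; Mateo ∈ {I^A I^B}.
Weight each parental genotype pair by prior × P(type-B child):
  I^B I^B × I^A I^B: posterior weight 1/2; P(next child type B) = 1/2.
  I^B i × I^A I^B: posterior weight 1/2; P(next child type B) = 1/2.
Weighted sum = 1/2.

1/2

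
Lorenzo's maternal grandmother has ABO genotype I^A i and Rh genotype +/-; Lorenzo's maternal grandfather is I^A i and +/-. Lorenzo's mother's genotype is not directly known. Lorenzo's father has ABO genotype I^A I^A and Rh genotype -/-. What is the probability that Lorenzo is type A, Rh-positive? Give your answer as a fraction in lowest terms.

1/2

Lorenzo's mother's ABO genotype from I^A i × I^A i: 1/4 I^A I^A, 1/2 I^A i, 1/4 i i.
Crossing each possibility with the father I^A I^A and summing P(type A): 1/4·1 + 1/2·1 + 1/4·1 = 1.
Similarly for Rh via the mother's Rh distribution: P(Rh+) = 1/2.
Independent loci: 1 × 1/2 = 1/2.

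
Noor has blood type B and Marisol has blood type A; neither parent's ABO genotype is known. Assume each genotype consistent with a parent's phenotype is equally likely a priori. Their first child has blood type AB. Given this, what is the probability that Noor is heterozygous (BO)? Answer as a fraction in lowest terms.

Possible genotypes: Noor ∈ {BB, BO}; Marisol ∈ {AA, AO}.
Weight each parental genotype pair by prior × P(type-AB child):
  BB × AA: posterior weight 4/9.
  BB × AO: posterior weight 2/9.
  BO × AA: posterior weight 2/9.
  BO × AO: posterior weight 1/9.
Sum the posterior weight over pairs where Noor is BO: 1/3.

1/3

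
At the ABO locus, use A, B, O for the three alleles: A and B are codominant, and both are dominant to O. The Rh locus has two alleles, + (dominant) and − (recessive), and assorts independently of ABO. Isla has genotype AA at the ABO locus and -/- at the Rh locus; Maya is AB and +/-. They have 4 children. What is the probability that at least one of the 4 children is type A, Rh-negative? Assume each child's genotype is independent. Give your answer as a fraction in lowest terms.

ABO cross AA × AB → 1/2 A, 1/2 AB.
Rh cross -/- × +/- → 1/2 Rh+, 1/2 Rh-; so P(type A, Rh-negative) = 1/2 × 1/2 = 1/4 per child.
P(none) = (3/4)^4 = 81/256; P(at least one) = 1 − 81/256 = 175/256.

175/256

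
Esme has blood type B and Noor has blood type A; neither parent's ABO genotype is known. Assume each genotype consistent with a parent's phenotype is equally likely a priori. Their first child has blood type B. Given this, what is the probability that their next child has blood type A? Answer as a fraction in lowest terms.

1/12

Possible genotypes: Esme ∈ {BB, BO}; Noor ∈ {AA, AO}.
Weight each parental genotype pair by prior × P(type-B child):
  BB × AO: posterior weight 2/3; P(next child type A) = 0.
  BO × AO: posterior weight 1/3; P(next child type A) = 1/4.
Weighted sum = 1/12.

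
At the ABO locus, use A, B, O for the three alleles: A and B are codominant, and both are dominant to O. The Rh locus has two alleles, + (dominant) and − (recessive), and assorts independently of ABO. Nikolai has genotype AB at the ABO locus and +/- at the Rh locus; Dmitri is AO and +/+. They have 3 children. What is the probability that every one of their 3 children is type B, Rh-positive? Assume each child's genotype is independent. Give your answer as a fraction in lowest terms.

1/64

ABO cross AB × AO → 1/2 A, 1/4 B, 1/4 AB.
Rh cross +/- × +/+ → 1 Rh+; so P(type B, Rh-positive) = 1/4 × 1 = 1/4 per child.
All 3 independent: (1/4)^3 = 1/64.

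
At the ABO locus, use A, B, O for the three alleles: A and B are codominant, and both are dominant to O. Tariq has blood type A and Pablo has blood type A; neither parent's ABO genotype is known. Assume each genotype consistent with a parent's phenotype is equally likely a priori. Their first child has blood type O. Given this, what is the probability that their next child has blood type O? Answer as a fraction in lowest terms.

1/4

Possible genotypes: Tariq ∈ {AA, AO}; Pablo ∈ {AA, AO}.
Weight each parental genotype pair by prior × P(type-O child):
  AO × AO: posterior weight 1; P(next child type O) = 1/4.
Weighted sum = 1/4.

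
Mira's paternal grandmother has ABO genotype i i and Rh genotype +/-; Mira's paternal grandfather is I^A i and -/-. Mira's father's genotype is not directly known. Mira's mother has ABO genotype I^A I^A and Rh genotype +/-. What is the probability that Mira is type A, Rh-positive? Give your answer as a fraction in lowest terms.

5/8

Mira's father's ABO genotype from i i × I^A i: 1/2 I^A i, 1/2 i i.
Crossing each possibility with the mother I^A I^A and summing P(type A): 1/2·1 + 1/2·1 = 1.
Similarly for Rh via the father's Rh distribution: P(Rh+) = 5/8.
Independent loci: 1 × 5/8 = 5/8.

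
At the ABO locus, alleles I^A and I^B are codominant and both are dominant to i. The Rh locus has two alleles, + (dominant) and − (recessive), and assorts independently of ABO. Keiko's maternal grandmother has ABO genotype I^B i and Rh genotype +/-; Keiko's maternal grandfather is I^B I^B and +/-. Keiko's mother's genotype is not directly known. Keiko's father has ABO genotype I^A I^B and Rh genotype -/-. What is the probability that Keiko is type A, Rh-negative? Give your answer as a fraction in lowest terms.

Keiko's mother's ABO genotype from I^B i × I^B I^B: 1/2 I^B I^B, 1/2 I^B i.
Crossing each possibility with the father I^A I^B and summing P(type A): 1/2·0 + 1/2·1/4 = 1/8.
Similarly for Rh via the mother's Rh distribution: P(Rh-) = 1/2.
Independent loci: 1/8 × 1/2 = 1/16.

1/16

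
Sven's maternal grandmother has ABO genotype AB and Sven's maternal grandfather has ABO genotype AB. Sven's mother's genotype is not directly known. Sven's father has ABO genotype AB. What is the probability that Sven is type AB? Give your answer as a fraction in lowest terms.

Sven's mother's ABO genotype from AB × AB: 1/4 AA, 1/2 AB, 1/4 BB.
Crossing each possibility with the father AB and summing P(type AB): 1/4·1/2 + 1/2·1/2 + 1/4·1/2 = 1/2.

1/2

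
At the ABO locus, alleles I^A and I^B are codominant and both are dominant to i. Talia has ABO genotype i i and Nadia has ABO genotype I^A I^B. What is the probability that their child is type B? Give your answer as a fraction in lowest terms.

ABO cross i i × I^A I^B → offspring phenotypes: 1/2 A, 1/2 B.
So P(type B) = 1/2.

1/2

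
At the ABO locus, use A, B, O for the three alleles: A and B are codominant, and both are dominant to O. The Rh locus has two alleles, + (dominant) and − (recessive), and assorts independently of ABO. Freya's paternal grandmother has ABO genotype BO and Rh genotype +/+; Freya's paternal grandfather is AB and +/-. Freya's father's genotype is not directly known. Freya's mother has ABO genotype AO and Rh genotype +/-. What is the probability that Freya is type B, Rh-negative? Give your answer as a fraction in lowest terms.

1/32

Freya's father's ABO genotype from BO × AB: 1/4 AB, 1/4 AO, 1/4 BB, 1/4 BO.
Crossing each possibility with the mother AO and summing P(type B): 1/4·1/4 + 1/4·0 + 1/4·1/2 + 1/4·1/4 = 1/4.
Similarly for Rh via the father's Rh distribution: P(Rh-) = 1/8.
Independent loci: 1/4 × 1/8 = 1/32.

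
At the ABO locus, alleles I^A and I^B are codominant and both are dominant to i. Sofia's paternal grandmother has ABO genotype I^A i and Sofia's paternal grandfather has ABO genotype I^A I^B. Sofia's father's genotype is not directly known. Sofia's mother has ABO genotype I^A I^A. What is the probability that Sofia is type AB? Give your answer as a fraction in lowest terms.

1/4

Sofia's father's ABO genotype from I^A i × I^A I^B: 1/4 I^A I^A, 1/4 I^A I^B, 1/4 I^A i, 1/4 I^B i.
Crossing each possibility with the mother I^A I^A and summing P(type AB): 1/4·0 + 1/4·1/2 + 1/4·0 + 1/4·1/2 = 1/4.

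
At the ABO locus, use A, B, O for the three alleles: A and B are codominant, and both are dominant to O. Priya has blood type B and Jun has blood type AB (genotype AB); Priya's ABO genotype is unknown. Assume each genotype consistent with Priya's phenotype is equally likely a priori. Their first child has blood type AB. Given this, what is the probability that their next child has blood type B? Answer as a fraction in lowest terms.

Possible genotypes: Priya ∈ {BB, BO}; Jun ∈ {AB}.
Weight each parental genotype pair by prior × P(type-AB child):
  BB × AB: posterior weight 2/3; P(next child type B) = 1/2.
  BO × AB: posterior weight 1/3; P(next child type B) = 1/2.
Weighted sum = 1/2.

1/2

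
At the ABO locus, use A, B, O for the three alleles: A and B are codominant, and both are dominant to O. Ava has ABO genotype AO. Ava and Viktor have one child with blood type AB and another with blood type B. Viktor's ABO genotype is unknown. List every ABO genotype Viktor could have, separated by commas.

AB, BB, BO

For each candidate genotype of Viktor, check whether crossing it with AO can produce every observed child phenotype.
  AA → possible child types {A} ✗
  AB → possible child types {A, B, AB} ✓
  AO → possible child types {O, A} ✗
  BB → possible child types {B, AB} ✓
  BO → possible child types {O, A, B, AB} ✓
  OO → possible child types {O, A} ✗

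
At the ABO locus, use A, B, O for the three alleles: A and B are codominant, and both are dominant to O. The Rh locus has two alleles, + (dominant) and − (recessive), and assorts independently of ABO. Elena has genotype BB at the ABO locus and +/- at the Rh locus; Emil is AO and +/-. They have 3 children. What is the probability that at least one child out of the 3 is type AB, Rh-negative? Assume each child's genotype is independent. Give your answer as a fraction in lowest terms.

ABO cross BB × AO → 1/2 B, 1/2 AB.
Rh cross +/- × +/- → 3/4 Rh+, 1/4 Rh-; so P(type AB, Rh-negative) = 1/2 × 1/4 = 1/8 per child.
P(none) = (7/8)^3 = 343/512; P(at least one) = 1 − 343/512 = 169/512.

169/512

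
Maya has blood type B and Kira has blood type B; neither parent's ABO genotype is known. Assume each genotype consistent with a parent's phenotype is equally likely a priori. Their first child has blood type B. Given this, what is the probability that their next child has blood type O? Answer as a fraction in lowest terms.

1/20

Possible genotypes: Maya ∈ {I^B I^B, I^B i}; Kira ∈ {I^B I^B, I^B i}.
Weight each parental genotype pair by prior × P(type-B child):
  I^B I^B × I^B I^B: posterior weight 4/15; P(next child type O) = 0.
  I^B I^B × I^B i: posterior weight 4/15; P(next child type O) = 0.
  I^B i × I^B I^B: posterior weight 4/15; P(next child type O) = 0.
  I^B i × I^B i: posterior weight 1/5; P(next child type O) = 1/4.
Weighted sum = 1/20.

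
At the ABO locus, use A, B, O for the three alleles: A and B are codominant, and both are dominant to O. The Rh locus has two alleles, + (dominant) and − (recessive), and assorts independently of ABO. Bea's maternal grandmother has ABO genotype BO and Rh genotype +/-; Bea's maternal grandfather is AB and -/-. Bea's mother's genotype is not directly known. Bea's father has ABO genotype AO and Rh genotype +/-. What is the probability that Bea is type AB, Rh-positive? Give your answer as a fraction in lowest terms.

Bea's mother's ABO genotype from BO × AB: 1/4 AB, 1/4 AO, 1/4 BB, 1/4 BO.
Crossing each possibility with the father AO and summing P(type AB): 1/4·1/4 + 1/4·0 + 1/4·1/2 + 1/4·1/4 = 1/4.
Similarly for Rh via the mother's Rh distribution: P(Rh+) = 5/8.
Independent loci: 1/4 × 5/8 = 5/32.

5/32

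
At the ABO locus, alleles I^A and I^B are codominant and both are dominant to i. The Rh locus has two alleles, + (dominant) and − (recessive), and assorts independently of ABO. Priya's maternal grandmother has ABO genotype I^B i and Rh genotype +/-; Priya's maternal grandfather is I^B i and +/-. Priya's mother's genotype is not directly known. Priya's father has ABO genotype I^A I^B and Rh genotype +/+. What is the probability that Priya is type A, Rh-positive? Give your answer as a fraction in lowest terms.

Priya's mother's ABO genotype from I^B i × I^B i: 1/4 I^B I^B, 1/2 I^B i, 1/4 i i.
Crossing each possibility with the father I^A I^B and summing P(type A): 1/4·0 + 1/2·1/4 + 1/4·1/2 = 1/4.
Similarly for Rh via the mother's Rh distribution: P(Rh+) = 1.
Independent loci: 1/4 × 1 = 1/4.

1/4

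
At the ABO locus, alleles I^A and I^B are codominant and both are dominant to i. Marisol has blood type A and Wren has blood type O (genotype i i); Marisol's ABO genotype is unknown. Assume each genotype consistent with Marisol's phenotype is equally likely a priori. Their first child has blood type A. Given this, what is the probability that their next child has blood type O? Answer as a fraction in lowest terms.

1/6

Possible genotypes: Marisol ∈ {I^A I^A, I^A i}; Wren ∈ {i i}.
Weight each parental genotype pair by prior × P(type-A child):
  I^A I^A × i i: posterior weight 2/3; P(next child type O) = 0.
  I^A i × i i: posterior weight 1/3; P(next child type O) = 1/2.
Weighted sum = 1/6.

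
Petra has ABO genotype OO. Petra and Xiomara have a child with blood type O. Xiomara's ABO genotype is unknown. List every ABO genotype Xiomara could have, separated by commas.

For each candidate genotype of Xiomara, check whether crossing it with OO can produce every observed child phenotype.
  AA → possible child types {A} ✗
  AB → possible child types {A, B} ✗
  AO → possible child types {O, A} ✓
  BB → possible child types {B} ✗
  BO → possible child types {O, B} ✓
  OO → possible child types {O} ✓

AO, BO, OO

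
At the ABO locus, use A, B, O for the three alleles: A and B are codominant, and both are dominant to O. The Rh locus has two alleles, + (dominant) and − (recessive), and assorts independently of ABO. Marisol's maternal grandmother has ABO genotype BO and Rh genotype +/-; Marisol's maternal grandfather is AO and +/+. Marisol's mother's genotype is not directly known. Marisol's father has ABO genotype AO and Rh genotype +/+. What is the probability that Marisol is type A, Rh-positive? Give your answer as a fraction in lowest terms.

1/2

Marisol's mother's ABO genotype from BO × AO: 1/4 AB, 1/4 AO, 1/4 BO, 1/4 OO.
Crossing each possibility with the father AO and summing P(type A): 1/4·1/2 + 1/4·3/4 + 1/4·1/4 + 1/4·1/2 = 1/2.
Similarly for Rh via the mother's Rh distribution: P(Rh+) = 1.
Independent loci: 1/2 × 1 = 1/2.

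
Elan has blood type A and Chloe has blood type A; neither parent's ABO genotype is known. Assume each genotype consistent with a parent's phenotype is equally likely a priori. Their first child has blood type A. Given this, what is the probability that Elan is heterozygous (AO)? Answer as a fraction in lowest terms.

7/15

Possible genotypes: Elan ∈ {AA, AO}; Chloe ∈ {AA, AO}.
Weight each parental genotype pair by prior × P(type-A child):
  AA × AA: posterior weight 4/15.
  AA × AO: posterior weight 4/15.
  AO × AA: posterior weight 4/15.
  AO × AO: posterior weight 1/5.
Sum the posterior weight over pairs where Elan is AO: 7/15.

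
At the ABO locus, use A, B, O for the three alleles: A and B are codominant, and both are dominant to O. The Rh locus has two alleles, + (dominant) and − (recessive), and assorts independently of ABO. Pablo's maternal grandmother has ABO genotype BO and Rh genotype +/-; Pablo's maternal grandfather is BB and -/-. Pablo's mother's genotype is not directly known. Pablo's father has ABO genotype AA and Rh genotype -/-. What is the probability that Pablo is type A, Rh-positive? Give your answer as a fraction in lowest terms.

Pablo's mother's ABO genotype from BO × BB: 1/2 BB, 1/2 BO.
Crossing each possibility with the father AA and summing P(type A): 1/2·0 + 1/2·1/2 = 1/4.
Similarly for Rh via the mother's Rh distribution: P(Rh+) = 1/4.
Independent loci: 1/4 × 1/4 = 1/16.

1/16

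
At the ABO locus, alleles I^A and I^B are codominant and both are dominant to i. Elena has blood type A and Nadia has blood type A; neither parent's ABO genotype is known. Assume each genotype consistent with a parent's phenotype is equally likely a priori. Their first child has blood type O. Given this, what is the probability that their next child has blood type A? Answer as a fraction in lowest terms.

3/4

Possible genotypes: Elena ∈ {I^A I^A, I^A i}; Nadia ∈ {I^A I^A, I^A i}.
Weight each parental genotype pair by prior × P(type-O child):
  I^A i × I^A i: posterior weight 1; P(next child type A) = 3/4.
Weighted sum = 3/4.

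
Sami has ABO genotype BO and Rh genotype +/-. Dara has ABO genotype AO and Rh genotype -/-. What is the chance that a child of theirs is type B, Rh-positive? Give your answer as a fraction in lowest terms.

1/8

ABO cross BO × AO → offspring phenotypes: 1/4 O, 1/4 A, 1/4 B, 1/4 AB.
Rh cross +/- × -/- → 1/2 Rh+, 1/2 Rh-.
Independent loci: P(type B, Rh-positive) = 1/4 × 1/2 = 1/8.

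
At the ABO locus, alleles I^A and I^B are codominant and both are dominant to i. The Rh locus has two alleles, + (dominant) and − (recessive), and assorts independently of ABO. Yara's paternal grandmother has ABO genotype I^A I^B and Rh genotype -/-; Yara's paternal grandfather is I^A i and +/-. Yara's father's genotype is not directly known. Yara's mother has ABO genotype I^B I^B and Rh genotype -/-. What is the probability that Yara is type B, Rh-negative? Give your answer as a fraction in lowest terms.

Yara's father's ABO genotype from I^A I^B × I^A i: 1/4 I^A I^A, 1/4 I^A I^B, 1/4 I^A i, 1/4 I^B i.
Crossing each possibility with the mother I^B I^B and summing P(type B): 1/4·0 + 1/4·1/2 + 1/4·1/2 + 1/4·1 = 1/2.
Similarly for Rh via the father's Rh distribution: P(Rh-) = 3/4.
Independent loci: 1/2 × 3/4 = 3/8.

3/8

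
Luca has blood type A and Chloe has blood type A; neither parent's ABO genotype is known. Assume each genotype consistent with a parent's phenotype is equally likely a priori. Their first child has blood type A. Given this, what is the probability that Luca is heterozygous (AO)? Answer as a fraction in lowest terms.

Possible genotypes: Luca ∈ {AA, AO}; Chloe ∈ {AA, AO}.
Weight each parental genotype pair by prior × P(type-A child):
  AA × AA: posterior weight 4/15.
  AA × AO: posterior weight 4/15.
  AO × AA: posterior weight 4/15.
  AO × AO: posterior weight 1/5.
Sum the posterior weight over pairs where Luca is AO: 7/15.

7/15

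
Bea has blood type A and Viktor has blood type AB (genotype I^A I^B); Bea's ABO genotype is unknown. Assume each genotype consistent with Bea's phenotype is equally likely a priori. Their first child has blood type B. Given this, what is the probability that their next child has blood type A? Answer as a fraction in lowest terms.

Possible genotypes: Bea ∈ {I^A I^A, I^A i}; Viktor ∈ {I^A I^B}.
Weight each parental genotype pair by prior × P(type-B child):
  I^A i × I^A I^B: posterior weight 1; P(next child type A) = 1/2.
Weighted sum = 1/2.

1/2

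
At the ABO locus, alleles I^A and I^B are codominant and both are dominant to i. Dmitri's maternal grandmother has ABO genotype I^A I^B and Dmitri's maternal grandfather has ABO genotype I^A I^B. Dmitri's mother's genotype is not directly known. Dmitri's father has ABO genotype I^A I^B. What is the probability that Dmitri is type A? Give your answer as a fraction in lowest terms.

1/4

Dmitri's mother's ABO genotype from I^A I^B × I^A I^B: 1/4 I^A I^A, 1/2 I^A I^B, 1/4 I^B I^B.
Crossing each possibility with the father I^A I^B and summing P(type A): 1/4·1/2 + 1/2·1/4 + 1/4·0 = 1/4.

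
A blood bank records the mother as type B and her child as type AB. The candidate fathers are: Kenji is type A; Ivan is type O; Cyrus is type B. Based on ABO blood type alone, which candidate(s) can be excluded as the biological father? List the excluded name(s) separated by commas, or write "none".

A candidate is excluded only if no genotype consistent with his phenotype could produce a type AB child with a type B mother.
Ivan (type O): no genotype consistent with that phenotype can produce a type-AB child with a type-B mother.
Cyrus (type B): no genotype consistent with that phenotype can produce a type-AB child with a type-B mother.

Ivan, Cyrus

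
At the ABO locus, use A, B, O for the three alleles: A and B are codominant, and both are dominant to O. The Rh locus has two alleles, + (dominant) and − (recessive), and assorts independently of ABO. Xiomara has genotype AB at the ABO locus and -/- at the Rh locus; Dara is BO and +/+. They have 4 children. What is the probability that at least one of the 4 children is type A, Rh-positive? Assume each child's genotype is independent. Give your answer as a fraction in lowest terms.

175/256

ABO cross AB × BO → 1/4 A, 1/2 B, 1/4 AB.
Rh cross -/- × +/+ → 1 Rh+; so P(type A, Rh-positive) = 1/4 × 1 = 1/4 per child.
P(none) = (3/4)^4 = 81/256; P(at least one) = 1 − 81/256 = 175/256.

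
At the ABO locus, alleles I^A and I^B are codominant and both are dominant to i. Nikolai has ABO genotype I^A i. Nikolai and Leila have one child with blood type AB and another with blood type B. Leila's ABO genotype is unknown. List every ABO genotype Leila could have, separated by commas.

For each candidate genotype of Leila, check whether crossing it with I^A i can produce every observed child phenotype.
  I^A I^A → possible child types {A} ✗
  I^A I^B → possible child types {A, B, AB} ✓
  I^A i → possible child types {O, A} ✗
  I^B I^B → possible child types {B, AB} ✓
  I^B i → possible child types {O, A, B, AB} ✓
  i i → possible child types {O, A} ✗

I^A I^B, I^B I^B, I^B i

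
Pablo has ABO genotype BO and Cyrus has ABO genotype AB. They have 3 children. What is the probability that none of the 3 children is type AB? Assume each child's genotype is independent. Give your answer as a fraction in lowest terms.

27/64

ABO cross BO × AB → 1/4 A, 1/2 B, 1/4 AB.
So P(type AB) = 1/4 per child.
P(not type AB) = 3/4 for one child; (3/4)^3 = 27/64.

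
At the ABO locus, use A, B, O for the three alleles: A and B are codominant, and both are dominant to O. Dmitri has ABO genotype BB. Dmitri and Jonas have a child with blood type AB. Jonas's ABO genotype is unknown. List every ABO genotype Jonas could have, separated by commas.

For each candidate genotype of Jonas, check whether crossing it with BB can produce every observed child phenotype.
  AA → possible child types {AB} ✓
  AB → possible child types {B, AB} ✓
  AO → possible child types {B, AB} ✓
  BB → possible child types {B} ✗
  BO → possible child types {B} ✗
  OO → possible child types {B} ✗

AA, AB, AO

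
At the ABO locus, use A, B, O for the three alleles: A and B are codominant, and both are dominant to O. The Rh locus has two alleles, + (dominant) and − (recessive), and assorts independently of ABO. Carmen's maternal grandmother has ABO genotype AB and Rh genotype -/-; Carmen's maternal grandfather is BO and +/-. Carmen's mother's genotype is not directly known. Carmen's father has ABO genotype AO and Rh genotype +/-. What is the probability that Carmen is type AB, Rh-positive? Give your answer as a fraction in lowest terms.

Carmen's mother's ABO genotype from AB × BO: 1/4 AB, 1/4 AO, 1/4 BB, 1/4 BO.
Crossing each possibility with the father AO and summing P(type AB): 1/4·1/4 + 1/4·0 + 1/4·1/2 + 1/4·1/4 = 1/4.
Similarly for Rh via the mother's Rh distribution: P(Rh+) = 5/8.
Independent loci: 1/4 × 5/8 = 5/32.

5/32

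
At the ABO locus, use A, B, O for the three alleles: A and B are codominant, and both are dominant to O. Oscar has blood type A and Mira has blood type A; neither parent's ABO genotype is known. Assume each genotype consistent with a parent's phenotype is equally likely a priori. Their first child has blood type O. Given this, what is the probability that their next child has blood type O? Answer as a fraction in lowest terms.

Possible genotypes: Oscar ∈ {AA, AO}; Mira ∈ {AA, AO}.
Weight each parental genotype pair by prior × P(type-O child):
  AO × AO: posterior weight 1; P(next child type O) = 1/4.
Weighted sum = 1/4.

1/4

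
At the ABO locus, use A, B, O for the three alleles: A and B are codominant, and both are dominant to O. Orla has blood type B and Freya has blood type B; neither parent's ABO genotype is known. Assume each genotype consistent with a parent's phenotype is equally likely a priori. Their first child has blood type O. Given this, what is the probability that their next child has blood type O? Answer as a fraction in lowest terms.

Possible genotypes: Orla ∈ {BB, BO}; Freya ∈ {BB, BO}.
Weight each parental genotype pair by prior × P(type-O child):
  BO × BO: posterior weight 1; P(next child type O) = 1/4.
Weighted sum = 1/4.

1/4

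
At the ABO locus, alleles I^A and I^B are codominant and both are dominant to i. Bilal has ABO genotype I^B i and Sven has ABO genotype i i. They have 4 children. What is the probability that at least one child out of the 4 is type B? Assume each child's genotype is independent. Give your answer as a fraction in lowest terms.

ABO cross I^B i × i i → 1/2 O, 1/2 B.
So P(type B) = 1/2 per child.
P(none) = (1/2)^4 = 1/16; P(at least one) = 1 − 1/16 = 15/16.

15/16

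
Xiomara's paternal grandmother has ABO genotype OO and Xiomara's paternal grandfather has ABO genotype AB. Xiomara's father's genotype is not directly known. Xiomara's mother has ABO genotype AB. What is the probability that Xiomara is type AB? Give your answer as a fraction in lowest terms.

1/4

Xiomara's father's ABO genotype from OO × AB: 1/2 AO, 1/2 BO.
Crossing each possibility with the mother AB and summing P(type AB): 1/2·1/4 + 1/2·1/4 = 1/4.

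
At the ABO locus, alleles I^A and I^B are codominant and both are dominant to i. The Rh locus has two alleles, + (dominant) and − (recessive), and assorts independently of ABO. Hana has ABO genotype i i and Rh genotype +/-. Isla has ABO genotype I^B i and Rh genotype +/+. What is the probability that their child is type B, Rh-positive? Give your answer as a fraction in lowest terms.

ABO cross i i × I^B i → offspring phenotypes: 1/2 O, 1/2 B.
Rh cross +/- × +/+ → 1 Rh+.
Independent loci: P(type B, Rh-positive) = 1/2 × 1 = 1/2.

1/2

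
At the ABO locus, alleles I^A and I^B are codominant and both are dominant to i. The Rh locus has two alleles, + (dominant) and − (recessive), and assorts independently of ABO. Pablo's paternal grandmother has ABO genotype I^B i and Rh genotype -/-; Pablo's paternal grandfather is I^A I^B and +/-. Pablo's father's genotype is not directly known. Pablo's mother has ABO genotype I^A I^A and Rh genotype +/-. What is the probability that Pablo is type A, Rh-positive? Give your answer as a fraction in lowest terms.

5/16

Pablo's father's ABO genotype from I^B i × I^A I^B: 1/4 I^A I^B, 1/4 I^A i, 1/4 I^B I^B, 1/4 I^B i.
Crossing each possibility with the mother I^A I^A and summing P(type A): 1/4·1/2 + 1/4·1 + 1/4·0 + 1/4·1/2 = 1/2.
Similarly for Rh via the father's Rh distribution: P(Rh+) = 5/8.
Independent loci: 1/2 × 5/8 = 5/16.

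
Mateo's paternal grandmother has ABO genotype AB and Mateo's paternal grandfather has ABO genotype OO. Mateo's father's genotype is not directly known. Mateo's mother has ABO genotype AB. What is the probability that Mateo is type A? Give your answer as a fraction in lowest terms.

3/8

Mateo's father's ABO genotype from AB × OO: 1/2 AO, 1/2 BO.
Crossing each possibility with the mother AB and summing P(type A): 1/2·1/2 + 1/2·1/4 = 3/8.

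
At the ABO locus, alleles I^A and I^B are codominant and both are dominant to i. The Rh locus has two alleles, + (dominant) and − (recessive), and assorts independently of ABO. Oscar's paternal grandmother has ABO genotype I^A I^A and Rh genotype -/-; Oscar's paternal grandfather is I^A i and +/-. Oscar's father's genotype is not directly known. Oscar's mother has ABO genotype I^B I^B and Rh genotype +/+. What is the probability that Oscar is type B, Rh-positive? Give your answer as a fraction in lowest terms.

Oscar's father's ABO genotype from I^A I^A × I^A i: 1/2 I^A I^A, 1/2 I^A i.
Crossing each possibility with the mother I^B I^B and summing P(type B): 1/2·0 + 1/2·1/2 = 1/4.
Similarly for Rh via the father's Rh distribution: P(Rh+) = 1.
Independent loci: 1/4 × 1 = 1/4.

1/4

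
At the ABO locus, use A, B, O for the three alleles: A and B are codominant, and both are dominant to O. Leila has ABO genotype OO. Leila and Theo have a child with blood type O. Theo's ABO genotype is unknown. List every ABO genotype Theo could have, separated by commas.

AO, BO, OO

For each candidate genotype of Theo, check whether crossing it with OO can produce every observed child phenotype.
  AA → possible child types {A} ✗
  AB → possible child types {A, B} ✗
  AO → possible child types {O, A} ✓
  BB → possible child types {B} ✗
  BO → possible child types {O, B} ✓
  OO → possible child types {O} ✓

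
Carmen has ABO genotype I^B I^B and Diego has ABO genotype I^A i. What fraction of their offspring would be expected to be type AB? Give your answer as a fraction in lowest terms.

1/2

ABO cross I^B I^B × I^A i → offspring phenotypes: 1/2 B, 1/2 AB.
So P(type AB) = 1/2.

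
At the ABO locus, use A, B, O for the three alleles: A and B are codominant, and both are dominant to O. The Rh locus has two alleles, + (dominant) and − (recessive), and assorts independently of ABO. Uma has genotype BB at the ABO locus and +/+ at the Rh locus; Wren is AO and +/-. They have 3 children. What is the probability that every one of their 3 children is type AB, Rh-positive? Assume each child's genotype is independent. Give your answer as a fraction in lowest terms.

1/8

ABO cross BB × AO → 1/2 B, 1/2 AB.
Rh cross +/+ × +/- → 1 Rh+; so P(type AB, Rh-positive) = 1/2 × 1 = 1/2 per child.
All 3 independent: (1/2)^3 = 1/8.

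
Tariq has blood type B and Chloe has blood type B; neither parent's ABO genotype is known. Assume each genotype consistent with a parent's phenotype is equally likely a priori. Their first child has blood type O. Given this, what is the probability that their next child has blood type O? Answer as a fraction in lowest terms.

1/4

Possible genotypes: Tariq ∈ {BB, BO}; Chloe ∈ {BB, BO}.
Weight each parental genotype pair by prior × P(type-O child):
  BO × BO: posterior weight 1; P(next child type O) = 1/4.
Weighted sum = 1/4.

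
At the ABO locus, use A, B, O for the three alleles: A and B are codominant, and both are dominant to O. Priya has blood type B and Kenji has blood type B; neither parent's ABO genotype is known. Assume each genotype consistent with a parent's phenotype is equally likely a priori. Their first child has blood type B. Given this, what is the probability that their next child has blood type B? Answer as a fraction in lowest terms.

19/20

Possible genotypes: Priya ∈ {BB, BO}; Kenji ∈ {BB, BO}.
Weight each parental genotype pair by prior × P(type-B child):
  BB × BB: posterior weight 4/15; P(next child type B) = 1.
  BB × BO: posterior weight 4/15; P(next child type B) = 1.
  BO × BB: posterior weight 4/15; P(next child type B) = 1.
  BO × BO: posterior weight 1/5; P(next child type B) = 3/4.
Weighted sum = 19/20.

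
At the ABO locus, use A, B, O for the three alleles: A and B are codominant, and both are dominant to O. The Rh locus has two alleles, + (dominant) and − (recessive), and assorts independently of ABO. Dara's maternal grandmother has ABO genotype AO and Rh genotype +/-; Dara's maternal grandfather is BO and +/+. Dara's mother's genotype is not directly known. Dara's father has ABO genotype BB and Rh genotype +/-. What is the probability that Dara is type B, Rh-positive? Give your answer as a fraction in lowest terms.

Dara's mother's ABO genotype from AO × BO: 1/4 AB, 1/4 AO, 1/4 BO, 1/4 OO.
Crossing each possibility with the father BB and summing P(type B): 1/4·1/2 + 1/4·1/2 + 1/4·1 + 1/4·1 = 3/4.
Similarly for Rh via the mother's Rh distribution: P(Rh+) = 7/8.
Independent loci: 3/4 × 7/8 = 21/32.

21/32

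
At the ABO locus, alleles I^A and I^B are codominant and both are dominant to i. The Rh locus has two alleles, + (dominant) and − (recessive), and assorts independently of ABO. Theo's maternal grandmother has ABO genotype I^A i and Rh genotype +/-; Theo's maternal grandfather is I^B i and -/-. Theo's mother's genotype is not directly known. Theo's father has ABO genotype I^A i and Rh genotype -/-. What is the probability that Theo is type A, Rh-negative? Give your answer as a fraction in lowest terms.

Theo's mother's ABO genotype from I^A i × I^B i: 1/4 I^A I^B, 1/4 I^A i, 1/4 I^B i, 1/4 i i.
Crossing each possibility with the father I^A i and summing P(type A): 1/4·1/2 + 1/4·3/4 + 1/4·1/4 + 1/4·1/2 = 1/2.
Similarly for Rh via the mother's Rh distribution: P(Rh-) = 3/4.
Independent loci: 1/2 × 3/4 = 3/8.

3/8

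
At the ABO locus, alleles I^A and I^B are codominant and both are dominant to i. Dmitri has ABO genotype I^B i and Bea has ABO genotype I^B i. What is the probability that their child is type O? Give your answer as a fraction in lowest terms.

ABO cross I^B i × I^B i → offspring phenotypes: 1/4 O, 3/4 B.
So P(type O) = 1/4.

1/4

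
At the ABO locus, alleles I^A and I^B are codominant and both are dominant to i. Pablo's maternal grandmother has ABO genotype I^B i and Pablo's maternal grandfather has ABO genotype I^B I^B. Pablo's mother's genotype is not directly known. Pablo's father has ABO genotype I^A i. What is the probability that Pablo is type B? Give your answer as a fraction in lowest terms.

Pablo's mother's ABO genotype from I^B i × I^B I^B: 1/2 I^B I^B, 1/2 I^B i.
Crossing each possibility with the father I^A i and summing P(type B): 1/2·1/2 + 1/2·1/4 = 3/8.

3/8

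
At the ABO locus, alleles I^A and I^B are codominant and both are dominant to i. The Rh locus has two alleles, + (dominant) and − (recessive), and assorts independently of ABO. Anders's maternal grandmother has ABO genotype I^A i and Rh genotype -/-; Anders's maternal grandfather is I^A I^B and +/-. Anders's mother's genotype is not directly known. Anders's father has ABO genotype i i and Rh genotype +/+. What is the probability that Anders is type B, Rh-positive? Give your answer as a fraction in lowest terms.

1/4

Anders's mother's ABO genotype from I^A i × I^A I^B: 1/4 I^A I^A, 1/4 I^A I^B, 1/4 I^A i, 1/4 I^B i.
Crossing each possibility with the father i i and summing P(type B): 1/4·0 + 1/4·1/2 + 1/4·0 + 1/4·1/2 = 1/4.
Similarly for Rh via the mother's Rh distribution: P(Rh+) = 1.
Independent loci: 1/4 × 1 = 1/4.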